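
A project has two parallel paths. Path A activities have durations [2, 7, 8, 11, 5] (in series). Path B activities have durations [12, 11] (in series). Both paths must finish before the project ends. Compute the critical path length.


Path A total = 2 + 7 + 8 + 11 + 5 = 33
Path B total = 12 + 11 = 23
Critical path = longest path = max(33, 23) = 33

33


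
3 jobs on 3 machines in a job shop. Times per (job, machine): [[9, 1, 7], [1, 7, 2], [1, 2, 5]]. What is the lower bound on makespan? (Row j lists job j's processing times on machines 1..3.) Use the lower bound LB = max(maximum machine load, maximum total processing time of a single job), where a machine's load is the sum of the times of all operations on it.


Machine loads:
  Machine 1: 9 + 1 + 1 = 11
  Machine 2: 1 + 7 + 2 = 10
  Machine 3: 7 + 2 + 5 = 14
Max machine load = 14
Job totals:
  Job 1: 17
  Job 2: 10
  Job 3: 8
Max job total = 17
Lower bound = max(14, 17) = 17

17


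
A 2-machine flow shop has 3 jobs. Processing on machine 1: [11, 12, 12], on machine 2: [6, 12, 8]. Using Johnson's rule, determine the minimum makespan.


Apply Johnson's rule:
  Group 1 (a <= b): [(2, 12, 12)]
  Group 2 (a > b): [(3, 12, 8), (1, 11, 6)]
Optimal job order: [2, 3, 1]
Schedule:
  Job 2: M1 done at 12, M2 done at 24
  Job 3: M1 done at 24, M2 done at 32
  Job 1: M1 done at 35, M2 done at 41
Makespan = 41

41


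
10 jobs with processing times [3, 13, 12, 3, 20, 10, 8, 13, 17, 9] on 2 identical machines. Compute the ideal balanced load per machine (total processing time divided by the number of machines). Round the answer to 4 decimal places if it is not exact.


Total processing time = 3 + 13 + 12 + 3 + 20 + 10 + 8 + 13 + 17 + 9 = 108
Number of machines = 2
Ideal balanced load = 108 / 2 = 54.0

54.0


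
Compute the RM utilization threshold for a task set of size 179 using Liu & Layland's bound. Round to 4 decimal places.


Compute 2^(1/179) = 1.0038798378
Subtract 1: 1.0038798378 - 1 = 0.0038798378
Multiply by n: 179 * 0.0038798378 = 0.6944909662
Round to 4 dp: 0.6945

0.6945


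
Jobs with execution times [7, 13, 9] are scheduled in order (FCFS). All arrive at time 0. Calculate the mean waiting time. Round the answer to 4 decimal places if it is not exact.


FCFS order (as given): [7, 13, 9]
Waiting times:
  Job 1: wait = 0
  Job 2: wait = 7
  Job 3: wait = 20
Sum of waiting times = 27
Average waiting time = 27/3 = 9.0

9.0


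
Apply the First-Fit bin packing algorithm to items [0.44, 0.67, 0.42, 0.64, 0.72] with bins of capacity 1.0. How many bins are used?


Place items sequentially using First-Fit:
  Item 0.44 -> new Bin 1
  Item 0.67 -> new Bin 2
  Item 0.42 -> Bin 1 (now 0.86)
  Item 0.64 -> new Bin 3
  Item 0.72 -> new Bin 4
Total bins used = 4

4


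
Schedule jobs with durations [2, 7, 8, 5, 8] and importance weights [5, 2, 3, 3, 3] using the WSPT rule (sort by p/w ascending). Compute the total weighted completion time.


Compute p/w ratios and sort ascending (WSPT): [(2, 5), (5, 3), (8, 3), (8, 3), (7, 2)]
Compute weighted completion times:
  Job (p=2,w=5): C=2, w*C=5*2=10
  Job (p=5,w=3): C=7, w*C=3*7=21
  Job (p=8,w=3): C=15, w*C=3*15=45
  Job (p=8,w=3): C=23, w*C=3*23=69
  Job (p=7,w=2): C=30, w*C=2*30=60
Total weighted completion time = 205

205


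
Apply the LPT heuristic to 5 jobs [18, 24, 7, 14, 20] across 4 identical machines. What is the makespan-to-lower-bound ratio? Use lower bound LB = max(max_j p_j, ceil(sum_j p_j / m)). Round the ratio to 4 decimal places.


LPT order: [24, 20, 18, 14, 7]
Machine loads after assignment: [24, 20, 18, 21]
LPT makespan = 24
Lower bound = max(max_job, ceil(total/4)) = max(24, 21) = 24
Ratio = 24 / 24 = 1.0

1.0


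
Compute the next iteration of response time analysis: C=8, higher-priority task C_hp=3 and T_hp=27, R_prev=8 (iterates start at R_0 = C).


R_next = C + ceil(R_prev / T_hp) * C_hp
ceil(8 / 27) = ceil(0.2963) = 1
Interference = 1 * 3 = 3
R_next = 8 + 3 = 11

11


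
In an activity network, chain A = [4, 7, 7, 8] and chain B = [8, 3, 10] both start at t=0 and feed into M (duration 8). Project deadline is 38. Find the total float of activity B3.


Forward pass: ES(B3) = sum of predecessors on chain B = 11
EF = ES + duration = 11 + 10 = 21
Backward pass: LF(M) = deadline = 38; LS(M) = 38 - 8 = 30
LF(B3) = LS(M) - sum(successors on chain B) = 30 - 0 = 30
LS = LF - duration = 30 - 10 = 20
Total float = LS - ES = 20 - 11 = 9

9


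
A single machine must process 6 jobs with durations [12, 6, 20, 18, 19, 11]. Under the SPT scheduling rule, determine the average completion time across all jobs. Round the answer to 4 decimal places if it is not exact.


Sort jobs by processing time (SPT order): [6, 11, 12, 18, 19, 20]
Compute completion times sequentially:
  Job 1: processing = 6, completes at 6
  Job 2: processing = 11, completes at 17
  Job 3: processing = 12, completes at 29
  Job 4: processing = 18, completes at 47
  Job 5: processing = 19, completes at 66
  Job 6: processing = 20, completes at 86
Sum of completion times = 251
Average completion time = 251/6 = 41.8333

41.8333


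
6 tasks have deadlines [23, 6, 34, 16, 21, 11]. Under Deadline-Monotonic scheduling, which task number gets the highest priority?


Sort tasks by relative deadline (ascending):
  Task 2: deadline = 6
  Task 6: deadline = 11
  Task 4: deadline = 16
  Task 5: deadline = 21
  Task 1: deadline = 23
  Task 3: deadline = 34
Priority order (highest first): [2, 6, 4, 5, 1, 3]
Highest priority task = 2

2


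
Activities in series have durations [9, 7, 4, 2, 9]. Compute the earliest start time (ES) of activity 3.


Activity 3 starts after activities 1 through 2 complete.
Predecessor durations: [9, 7]
ES = 9 + 7 = 16

16


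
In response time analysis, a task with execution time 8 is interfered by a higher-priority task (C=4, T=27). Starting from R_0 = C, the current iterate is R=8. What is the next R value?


R_next = C + ceil(R_prev / T_hp) * C_hp
ceil(8 / 27) = ceil(0.2963) = 1
Interference = 1 * 4 = 4
R_next = 8 + 4 = 12

12


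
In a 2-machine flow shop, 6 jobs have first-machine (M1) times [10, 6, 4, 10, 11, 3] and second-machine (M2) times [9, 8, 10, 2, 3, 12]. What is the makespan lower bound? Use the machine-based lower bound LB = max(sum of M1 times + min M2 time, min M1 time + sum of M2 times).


LB1 = sum(M1 times) + min(M2 times) = 44 + 2 = 46
LB2 = min(M1 times) + sum(M2 times) = 3 + 44 = 47
Lower bound = max(LB1, LB2) = max(46, 47) = 47

47


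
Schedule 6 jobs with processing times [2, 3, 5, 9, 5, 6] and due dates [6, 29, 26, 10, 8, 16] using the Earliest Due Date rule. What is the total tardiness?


Sort by due date (EDD order): [(2, 6), (5, 8), (9, 10), (6, 16), (5, 26), (3, 29)]
Compute completion times and tardiness:
  Job 1: p=2, d=6, C=2, tardiness=max(0,2-6)=0
  Job 2: p=5, d=8, C=7, tardiness=max(0,7-8)=0
  Job 3: p=9, d=10, C=16, tardiness=max(0,16-10)=6
  Job 4: p=6, d=16, C=22, tardiness=max(0,22-16)=6
  Job 5: p=5, d=26, C=27, tardiness=max(0,27-26)=1
  Job 6: p=3, d=29, C=30, tardiness=max(0,30-29)=1
Total tardiness = 14

14


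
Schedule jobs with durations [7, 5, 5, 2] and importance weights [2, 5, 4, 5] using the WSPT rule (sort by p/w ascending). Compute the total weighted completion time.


Compute p/w ratios and sort ascending (WSPT): [(2, 5), (5, 5), (5, 4), (7, 2)]
Compute weighted completion times:
  Job (p=2,w=5): C=2, w*C=5*2=10
  Job (p=5,w=5): C=7, w*C=5*7=35
  Job (p=5,w=4): C=12, w*C=4*12=48
  Job (p=7,w=2): C=19, w*C=2*19=38
Total weighted completion time = 131

131


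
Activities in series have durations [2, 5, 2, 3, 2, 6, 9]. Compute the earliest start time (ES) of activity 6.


Activity 6 starts after activities 1 through 5 complete.
Predecessor durations: [2, 5, 2, 3, 2]
ES = 2 + 5 + 2 + 3 + 2 = 14

14


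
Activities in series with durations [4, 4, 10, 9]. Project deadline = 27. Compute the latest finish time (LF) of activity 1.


LF(activity 1) = deadline - sum of successor durations
Successors: activities 2 through 4 with durations [4, 10, 9]
Sum of successor durations = 23
LF = 27 - 23 = 4

4


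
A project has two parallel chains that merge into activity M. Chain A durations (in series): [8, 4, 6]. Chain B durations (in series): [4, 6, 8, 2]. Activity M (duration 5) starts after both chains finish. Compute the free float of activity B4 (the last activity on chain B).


ES(B4) = sum of predecessors on chain B = 18
EF(B4) = ES + duration = 18 + 2 = 20
Successor of B4 is M. ES(M) = max(sum(A), sum(B)) = max(18, 20) = 20
Free float = ES(successor) - EF(current) = 20 - 20 = 0

0


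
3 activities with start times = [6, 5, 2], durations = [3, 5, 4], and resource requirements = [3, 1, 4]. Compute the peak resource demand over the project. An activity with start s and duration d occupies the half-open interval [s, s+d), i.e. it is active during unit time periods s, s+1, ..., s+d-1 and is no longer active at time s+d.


Each activity i is active on [start_i, start_i + duration_i).
Compute total resource usage per time slot:
  t=0: active resources = [], total = 0
  t=1: active resources = [], total = 0
  t=2: active resources = [4], total = 4
  t=3: active resources = [4], total = 4
  t=4: active resources = [4], total = 4
  t=5: active resources = [1, 4], total = 5
  t=6: active resources = [3, 1], total = 4
  t=7: active resources = [3, 1], total = 4
  t=8: active resources = [3, 1], total = 4
  t=9: active resources = [1], total = 1
Peak resource demand = 5

5


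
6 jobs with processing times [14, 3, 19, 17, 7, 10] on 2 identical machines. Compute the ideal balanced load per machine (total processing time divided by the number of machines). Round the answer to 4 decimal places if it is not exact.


Total processing time = 14 + 3 + 19 + 17 + 7 + 10 = 70
Number of machines = 2
Ideal balanced load = 70 / 2 = 35.0

35.0


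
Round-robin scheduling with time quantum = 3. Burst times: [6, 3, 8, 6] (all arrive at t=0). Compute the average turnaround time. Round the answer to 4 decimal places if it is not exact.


Time quantum = 3
Execution trace:
  J1 runs 3 units, time = 3
  J2 runs 3 units, time = 6
  J3 runs 3 units, time = 9
  J4 runs 3 units, time = 12
  J1 runs 3 units, time = 15
  J3 runs 3 units, time = 18
  J4 runs 3 units, time = 21
  J3 runs 2 units, time = 23
Finish times: [15, 6, 23, 21]
Average turnaround = 65/4 = 16.25

16.25


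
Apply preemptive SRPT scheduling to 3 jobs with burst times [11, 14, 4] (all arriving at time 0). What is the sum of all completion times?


Since all jobs arrive at t=0, SRPT equals SPT ordering.
SPT order: [4, 11, 14]
Completion times:
  Job 1: p=4, C=4
  Job 2: p=11, C=15
  Job 3: p=14, C=29
Total completion time = 4 + 15 + 29 = 48

48


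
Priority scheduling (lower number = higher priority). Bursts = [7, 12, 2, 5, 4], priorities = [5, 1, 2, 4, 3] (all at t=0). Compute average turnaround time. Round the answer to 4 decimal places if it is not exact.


Sort by priority (ascending = highest first):
Order: [(1, 12), (2, 2), (3, 4), (4, 5), (5, 7)]
Completion times:
  Priority 1, burst=12, C=12
  Priority 2, burst=2, C=14
  Priority 3, burst=4, C=18
  Priority 4, burst=5, C=23
  Priority 5, burst=7, C=30
Average turnaround = 97/5 = 19.4

19.4


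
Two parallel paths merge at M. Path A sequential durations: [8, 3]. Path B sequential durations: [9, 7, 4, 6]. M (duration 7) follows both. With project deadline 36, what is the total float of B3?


Forward pass: ES(B3) = sum of predecessors on chain B = 16
EF = ES + duration = 16 + 4 = 20
Backward pass: LF(M) = deadline = 36; LS(M) = 36 - 7 = 29
LF(B3) = LS(M) - sum(successors on chain B) = 29 - 6 = 23
LS = LF - duration = 23 - 4 = 19
Total float = LS - ES = 19 - 16 = 3

3


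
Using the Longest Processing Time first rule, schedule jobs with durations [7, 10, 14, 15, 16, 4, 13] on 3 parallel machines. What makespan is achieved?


Sort jobs in decreasing order (LPT): [16, 15, 14, 13, 10, 7, 4]
Assign each job to the least loaded machine:
  Machine 1: jobs [16, 7, 4], load = 27
  Machine 2: jobs [15, 10], load = 25
  Machine 3: jobs [14, 13], load = 27
Makespan = max load = 27

27


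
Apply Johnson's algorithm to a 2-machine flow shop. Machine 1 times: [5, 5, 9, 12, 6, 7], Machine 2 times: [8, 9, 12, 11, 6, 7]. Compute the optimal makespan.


Apply Johnson's rule:
  Group 1 (a <= b): [(1, 5, 8), (2, 5, 9), (5, 6, 6), (6, 7, 7), (3, 9, 12)]
  Group 2 (a > b): [(4, 12, 11)]
Optimal job order: [1, 2, 5, 6, 3, 4]
Schedule:
  Job 1: M1 done at 5, M2 done at 13
  Job 2: M1 done at 10, M2 done at 22
  Job 5: M1 done at 16, M2 done at 28
  Job 6: M1 done at 23, M2 done at 35
  Job 3: M1 done at 32, M2 done at 47
  Job 4: M1 done at 44, M2 done at 58
Makespan = 58

58


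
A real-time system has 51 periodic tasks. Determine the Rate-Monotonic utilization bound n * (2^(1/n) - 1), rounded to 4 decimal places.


Compute 2^(1/51) = 1.0136839003
Subtract 1: 1.0136839003 - 1 = 0.0136839003
Multiply by n: 51 * 0.0136839003 = 0.6978789153
Round to 4 dp: 0.6979

0.6979


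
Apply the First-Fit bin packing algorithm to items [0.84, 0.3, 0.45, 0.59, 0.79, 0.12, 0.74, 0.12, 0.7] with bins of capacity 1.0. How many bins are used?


Place items sequentially using First-Fit:
  Item 0.84 -> new Bin 1
  Item 0.3 -> new Bin 2
  Item 0.45 -> Bin 2 (now 0.75)
  Item 0.59 -> new Bin 3
  Item 0.79 -> new Bin 4
  Item 0.12 -> Bin 1 (now 0.96)
  Item 0.74 -> new Bin 5
  Item 0.12 -> Bin 2 (now 0.87)
  Item 0.7 -> new Bin 6
Total bins used = 6

6


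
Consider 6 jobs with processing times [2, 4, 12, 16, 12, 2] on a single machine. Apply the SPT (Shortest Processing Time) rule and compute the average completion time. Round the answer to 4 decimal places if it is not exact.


Sort jobs by processing time (SPT order): [2, 2, 4, 12, 12, 16]
Compute completion times sequentially:
  Job 1: processing = 2, completes at 2
  Job 2: processing = 2, completes at 4
  Job 3: processing = 4, completes at 8
  Job 4: processing = 12, completes at 20
  Job 5: processing = 12, completes at 32
  Job 6: processing = 16, completes at 48
Sum of completion times = 114
Average completion time = 114/6 = 19.0

19.0


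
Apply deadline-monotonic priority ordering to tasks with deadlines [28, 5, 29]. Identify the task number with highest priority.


Sort tasks by relative deadline (ascending):
  Task 2: deadline = 5
  Task 1: deadline = 28
  Task 3: deadline = 29
Priority order (highest first): [2, 1, 3]
Highest priority task = 2

2


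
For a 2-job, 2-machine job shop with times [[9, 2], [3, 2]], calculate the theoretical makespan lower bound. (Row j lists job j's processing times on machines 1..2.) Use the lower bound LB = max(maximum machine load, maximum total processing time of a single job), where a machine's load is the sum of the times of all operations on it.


Machine loads:
  Machine 1: 9 + 3 = 12
  Machine 2: 2 + 2 = 4
Max machine load = 12
Job totals:
  Job 1: 11
  Job 2: 5
Max job total = 11
Lower bound = max(12, 11) = 12

12


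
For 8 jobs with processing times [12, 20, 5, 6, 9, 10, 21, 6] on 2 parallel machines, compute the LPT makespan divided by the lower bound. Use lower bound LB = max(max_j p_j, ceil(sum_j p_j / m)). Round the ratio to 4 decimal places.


LPT order: [21, 20, 12, 10, 9, 6, 6, 5]
Machine loads after assignment: [45, 44]
LPT makespan = 45
Lower bound = max(max_job, ceil(total/2)) = max(21, 45) = 45
Ratio = 45 / 45 = 1.0

1.0


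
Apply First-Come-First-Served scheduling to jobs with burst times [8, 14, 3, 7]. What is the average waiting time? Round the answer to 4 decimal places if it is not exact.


FCFS order (as given): [8, 14, 3, 7]
Waiting times:
  Job 1: wait = 0
  Job 2: wait = 8
  Job 3: wait = 22
  Job 4: wait = 25
Sum of waiting times = 55
Average waiting time = 55/4 = 13.75

13.75


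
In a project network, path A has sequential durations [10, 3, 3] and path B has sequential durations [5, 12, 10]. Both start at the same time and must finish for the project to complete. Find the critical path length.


Path A total = 10 + 3 + 3 = 16
Path B total = 5 + 12 + 10 = 27
Critical path = longest path = max(16, 27) = 27

27


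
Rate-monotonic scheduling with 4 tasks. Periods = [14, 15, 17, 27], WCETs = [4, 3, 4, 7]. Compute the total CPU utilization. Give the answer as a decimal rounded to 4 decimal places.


Compute individual utilizations (exact fractions):
  Task 1: C/T = 4/14 = 2/7 (approx. 0.2857)
  Task 2: C/T = 3/15 = 1/5 (approx. 0.2)
  Task 3: C/T = 4/17 (approx. 0.2353)
  Task 4: C/T = 7/27 (approx. 0.2593)
Total utilization U = 2/7 + 1/5 + 4/17 + 7/27 = 15748/16065
Rounded to 4 decimal places: U = 0.9803
RM (Liu & Layland) bound for 4 tasks = 0.756828; compare with U = 15748/16065 (approx. 0.980268)
bound < U <= 1, so the RM sufficient condition is not met (inconclusive; an exact test such as response-time analysis is needed).

0.9803


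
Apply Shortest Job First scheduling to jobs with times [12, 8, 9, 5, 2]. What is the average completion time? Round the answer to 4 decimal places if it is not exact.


SJF order (ascending): [2, 5, 8, 9, 12]
Completion times:
  Job 1: burst=2, C=2
  Job 2: burst=5, C=7
  Job 3: burst=8, C=15
  Job 4: burst=9, C=24
  Job 5: burst=12, C=36
Average completion = 84/5 = 16.8

16.8


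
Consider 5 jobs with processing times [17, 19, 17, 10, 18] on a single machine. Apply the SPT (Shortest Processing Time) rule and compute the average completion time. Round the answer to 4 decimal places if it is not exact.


Sort jobs by processing time (SPT order): [10, 17, 17, 18, 19]
Compute completion times sequentially:
  Job 1: processing = 10, completes at 10
  Job 2: processing = 17, completes at 27
  Job 3: processing = 17, completes at 44
  Job 4: processing = 18, completes at 62
  Job 5: processing = 19, completes at 81
Sum of completion times = 224
Average completion time = 224/5 = 44.8

44.8


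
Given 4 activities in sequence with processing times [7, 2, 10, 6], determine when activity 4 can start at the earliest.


Activity 4 starts after activities 1 through 3 complete.
Predecessor durations: [7, 2, 10]
ES = 7 + 2 + 10 = 19

19


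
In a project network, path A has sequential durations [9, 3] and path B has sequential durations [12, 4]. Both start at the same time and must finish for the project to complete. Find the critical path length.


Path A total = 9 + 3 = 12
Path B total = 12 + 4 = 16
Critical path = longest path = max(12, 16) = 16

16


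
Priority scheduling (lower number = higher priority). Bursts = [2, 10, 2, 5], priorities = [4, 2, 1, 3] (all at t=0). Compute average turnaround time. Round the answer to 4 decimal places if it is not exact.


Sort by priority (ascending = highest first):
Order: [(1, 2), (2, 10), (3, 5), (4, 2)]
Completion times:
  Priority 1, burst=2, C=2
  Priority 2, burst=10, C=12
  Priority 3, burst=5, C=17
  Priority 4, burst=2, C=19
Average turnaround = 50/4 = 12.5

12.5


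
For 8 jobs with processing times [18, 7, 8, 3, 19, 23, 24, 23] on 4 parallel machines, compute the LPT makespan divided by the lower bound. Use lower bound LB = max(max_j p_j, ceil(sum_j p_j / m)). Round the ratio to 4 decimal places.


LPT order: [24, 23, 23, 19, 18, 8, 7, 3]
Machine loads after assignment: [27, 31, 30, 37]
LPT makespan = 37
Lower bound = max(max_job, ceil(total/4)) = max(24, 32) = 32
Ratio = 37 / 32 = 1.1563

1.1563


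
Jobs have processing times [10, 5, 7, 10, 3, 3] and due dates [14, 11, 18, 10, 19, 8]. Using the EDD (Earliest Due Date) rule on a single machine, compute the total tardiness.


Sort by due date (EDD order): [(3, 8), (10, 10), (5, 11), (10, 14), (7, 18), (3, 19)]
Compute completion times and tardiness:
  Job 1: p=3, d=8, C=3, tardiness=max(0,3-8)=0
  Job 2: p=10, d=10, C=13, tardiness=max(0,13-10)=3
  Job 3: p=5, d=11, C=18, tardiness=max(0,18-11)=7
  Job 4: p=10, d=14, C=28, tardiness=max(0,28-14)=14
  Job 5: p=7, d=18, C=35, tardiness=max(0,35-18)=17
  Job 6: p=3, d=19, C=38, tardiness=max(0,38-19)=19
Total tardiness = 60

60


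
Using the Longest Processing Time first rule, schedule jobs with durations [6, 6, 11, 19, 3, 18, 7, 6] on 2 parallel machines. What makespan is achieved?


Sort jobs in decreasing order (LPT): [19, 18, 11, 7, 6, 6, 6, 3]
Assign each job to the least loaded machine:
  Machine 1: jobs [19, 7, 6, 6], load = 38
  Machine 2: jobs [18, 11, 6, 3], load = 38
Makespan = max load = 38

38


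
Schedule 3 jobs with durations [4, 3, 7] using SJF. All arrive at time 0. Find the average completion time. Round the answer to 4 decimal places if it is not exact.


SJF order (ascending): [3, 4, 7]
Completion times:
  Job 1: burst=3, C=3
  Job 2: burst=4, C=7
  Job 3: burst=7, C=14
Average completion = 24/3 = 8.0

8.0


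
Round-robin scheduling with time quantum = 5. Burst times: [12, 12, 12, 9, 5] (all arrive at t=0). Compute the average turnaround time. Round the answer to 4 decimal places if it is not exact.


Time quantum = 5
Execution trace:
  J1 runs 5 units, time = 5
  J2 runs 5 units, time = 10
  J3 runs 5 units, time = 15
  J4 runs 5 units, time = 20
  J5 runs 5 units, time = 25
  J1 runs 5 units, time = 30
  J2 runs 5 units, time = 35
  J3 runs 5 units, time = 40
  J4 runs 4 units, time = 44
  J1 runs 2 units, time = 46
  J2 runs 2 units, time = 48
  J3 runs 2 units, time = 50
Finish times: [46, 48, 50, 44, 25]
Average turnaround = 213/5 = 42.6

42.6


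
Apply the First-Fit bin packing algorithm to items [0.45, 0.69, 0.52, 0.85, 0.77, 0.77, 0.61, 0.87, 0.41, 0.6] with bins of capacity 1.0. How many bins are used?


Place items sequentially using First-Fit:
  Item 0.45 -> new Bin 1
  Item 0.69 -> new Bin 2
  Item 0.52 -> Bin 1 (now 0.97)
  Item 0.85 -> new Bin 3
  Item 0.77 -> new Bin 4
  Item 0.77 -> new Bin 5
  Item 0.61 -> new Bin 6
  Item 0.87 -> new Bin 7
  Item 0.41 -> new Bin 8
  Item 0.6 -> new Bin 9
Total bins used = 9

9


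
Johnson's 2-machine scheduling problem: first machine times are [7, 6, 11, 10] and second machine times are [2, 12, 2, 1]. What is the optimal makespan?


Apply Johnson's rule:
  Group 1 (a <= b): [(2, 6, 12)]
  Group 2 (a > b): [(1, 7, 2), (3, 11, 2), (4, 10, 1)]
Optimal job order: [2, 1, 3, 4]
Schedule:
  Job 2: M1 done at 6, M2 done at 18
  Job 1: M1 done at 13, M2 done at 20
  Job 3: M1 done at 24, M2 done at 26
  Job 4: M1 done at 34, M2 done at 35
Makespan = 35

35


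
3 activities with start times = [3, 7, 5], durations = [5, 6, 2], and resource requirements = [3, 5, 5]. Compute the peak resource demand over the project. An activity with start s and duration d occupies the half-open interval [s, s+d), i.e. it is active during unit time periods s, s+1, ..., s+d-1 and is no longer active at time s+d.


Each activity i is active on [start_i, start_i + duration_i).
Compute total resource usage per time slot:
  t=0: active resources = [], total = 0
  t=1: active resources = [], total = 0
  t=2: active resources = [], total = 0
  t=3: active resources = [3], total = 3
  t=4: active resources = [3], total = 3
  t=5: active resources = [3, 5], total = 8
  t=6: active resources = [3, 5], total = 8
  t=7: active resources = [3, 5], total = 8
  t=8: active resources = [5], total = 5
  t=9: active resources = [5], total = 5
  t=10: active resources = [5], total = 5
  t=11: active resources = [5], total = 5
  t=12: active resources = [5], total = 5
Peak resource demand = 8

8


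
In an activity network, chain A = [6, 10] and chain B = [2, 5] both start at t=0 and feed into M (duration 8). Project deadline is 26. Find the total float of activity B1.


Forward pass: ES(B1) = sum of predecessors on chain B = 0
EF = ES + duration = 0 + 2 = 2
Backward pass: LF(M) = deadline = 26; LS(M) = 26 - 8 = 18
LF(B1) = LS(M) - sum(successors on chain B) = 18 - 5 = 13
LS = LF - duration = 13 - 2 = 11
Total float = LS - ES = 11 - 0 = 11

11


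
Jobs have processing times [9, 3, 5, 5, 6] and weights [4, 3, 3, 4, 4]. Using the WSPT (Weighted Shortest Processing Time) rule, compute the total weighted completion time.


Compute p/w ratios and sort ascending (WSPT): [(3, 3), (5, 4), (6, 4), (5, 3), (9, 4)]
Compute weighted completion times:
  Job (p=3,w=3): C=3, w*C=3*3=9
  Job (p=5,w=4): C=8, w*C=4*8=32
  Job (p=6,w=4): C=14, w*C=4*14=56
  Job (p=5,w=3): C=19, w*C=3*19=57
  Job (p=9,w=4): C=28, w*C=4*28=112
Total weighted completion time = 266

266


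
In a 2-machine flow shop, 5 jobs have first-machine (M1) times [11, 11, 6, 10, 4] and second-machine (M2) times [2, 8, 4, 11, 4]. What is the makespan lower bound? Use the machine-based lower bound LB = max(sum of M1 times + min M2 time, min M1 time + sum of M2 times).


LB1 = sum(M1 times) + min(M2 times) = 42 + 2 = 44
LB2 = min(M1 times) + sum(M2 times) = 4 + 29 = 33
Lower bound = max(LB1, LB2) = max(44, 33) = 44

44


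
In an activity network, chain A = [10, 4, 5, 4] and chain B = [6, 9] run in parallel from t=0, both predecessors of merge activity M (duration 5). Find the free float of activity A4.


ES(A4) = sum of predecessors on chain A = 19
EF(A4) = ES + duration = 19 + 4 = 23
Successor of A4 is M. ES(M) = max(sum(A), sum(B)) = max(23, 15) = 23
Free float = ES(successor) - EF(current) = 23 - 23 = 0

0


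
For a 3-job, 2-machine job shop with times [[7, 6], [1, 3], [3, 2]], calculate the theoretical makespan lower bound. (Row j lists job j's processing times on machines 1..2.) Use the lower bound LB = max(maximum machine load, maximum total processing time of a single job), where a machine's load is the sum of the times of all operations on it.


Machine loads:
  Machine 1: 7 + 1 + 3 = 11
  Machine 2: 6 + 3 + 2 = 11
Max machine load = 11
Job totals:
  Job 1: 13
  Job 2: 4
  Job 3: 5
Max job total = 13
Lower bound = max(11, 13) = 13

13


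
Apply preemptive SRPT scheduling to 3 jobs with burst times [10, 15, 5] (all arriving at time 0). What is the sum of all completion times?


Since all jobs arrive at t=0, SRPT equals SPT ordering.
SPT order: [5, 10, 15]
Completion times:
  Job 1: p=5, C=5
  Job 2: p=10, C=15
  Job 3: p=15, C=30
Total completion time = 5 + 15 + 30 = 50

50


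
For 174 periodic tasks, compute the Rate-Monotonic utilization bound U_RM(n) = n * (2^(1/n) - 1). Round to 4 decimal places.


Compute 2^(1/174) = 1.0039915496
Subtract 1: 1.0039915496 - 1 = 0.0039915496
Multiply by n: 174 * 0.0039915496 = 0.6945296304
Round to 4 dp: 0.6945

0.6945


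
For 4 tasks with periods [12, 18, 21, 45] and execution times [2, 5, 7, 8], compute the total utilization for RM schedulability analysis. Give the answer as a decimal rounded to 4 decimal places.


Compute individual utilizations (exact fractions):
  Task 1: C/T = 2/12 = 1/6 (approx. 0.1667)
  Task 2: C/T = 5/18 (approx. 0.2778)
  Task 3: C/T = 7/21 = 1/3 (approx. 0.3333)
  Task 4: C/T = 8/45 (approx. 0.1778)
Total utilization U = 1/6 + 5/18 + 1/3 + 8/45 = 43/45
Rounded to 4 decimal places: U = 0.9556
RM (Liu & Layland) bound for 4 tasks = 0.756828; compare with U = 43/45 (approx. 0.955556)
bound < U <= 1, so the RM sufficient condition is not met (inconclusive; an exact test such as response-time analysis is needed).

0.9556


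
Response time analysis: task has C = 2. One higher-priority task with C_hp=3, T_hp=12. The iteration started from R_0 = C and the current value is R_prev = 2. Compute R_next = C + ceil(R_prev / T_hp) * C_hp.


R_next = C + ceil(R_prev / T_hp) * C_hp
ceil(2 / 12) = ceil(0.1667) = 1
Interference = 1 * 3 = 3
R_next = 2 + 3 = 5

5


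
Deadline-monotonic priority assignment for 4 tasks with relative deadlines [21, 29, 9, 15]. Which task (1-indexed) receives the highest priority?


Sort tasks by relative deadline (ascending):
  Task 3: deadline = 9
  Task 4: deadline = 15
  Task 1: deadline = 21
  Task 2: deadline = 29
Priority order (highest first): [3, 4, 1, 2]
Highest priority task = 3

3


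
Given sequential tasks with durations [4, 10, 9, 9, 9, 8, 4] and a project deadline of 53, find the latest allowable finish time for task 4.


LF(activity 4) = deadline - sum of successor durations
Successors: activities 5 through 7 with durations [9, 8, 4]
Sum of successor durations = 21
LF = 53 - 21 = 32

32


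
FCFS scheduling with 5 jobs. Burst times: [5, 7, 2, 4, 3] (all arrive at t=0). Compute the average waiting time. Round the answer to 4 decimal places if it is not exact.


FCFS order (as given): [5, 7, 2, 4, 3]
Waiting times:
  Job 1: wait = 0
  Job 2: wait = 5
  Job 3: wait = 12
  Job 4: wait = 14
  Job 5: wait = 18
Sum of waiting times = 49
Average waiting time = 49/5 = 9.8

9.8


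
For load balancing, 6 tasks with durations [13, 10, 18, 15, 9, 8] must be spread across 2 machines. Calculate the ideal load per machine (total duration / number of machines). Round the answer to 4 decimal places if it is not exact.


Total processing time = 13 + 10 + 18 + 15 + 9 + 8 = 73
Number of machines = 2
Ideal balanced load = 73 / 2 = 36.5

36.5


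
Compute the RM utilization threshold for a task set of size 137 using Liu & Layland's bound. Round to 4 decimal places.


Compute 2^(1/137) = 1.0050722892
Subtract 1: 1.0050722892 - 1 = 0.0050722892
Multiply by n: 137 * 0.0050722892 = 0.6949036204
Round to 4 dp: 0.6949

0.6949


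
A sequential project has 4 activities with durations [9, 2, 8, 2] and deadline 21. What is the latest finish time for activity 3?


LF(activity 3) = deadline - sum of successor durations
Successors: activities 4 through 4 with durations [2]
Sum of successor durations = 2
LF = 21 - 2 = 19

19


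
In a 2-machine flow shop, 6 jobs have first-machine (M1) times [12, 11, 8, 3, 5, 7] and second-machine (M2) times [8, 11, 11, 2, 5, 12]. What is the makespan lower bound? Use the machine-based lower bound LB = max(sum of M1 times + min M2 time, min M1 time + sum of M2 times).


LB1 = sum(M1 times) + min(M2 times) = 46 + 2 = 48
LB2 = min(M1 times) + sum(M2 times) = 3 + 49 = 52
Lower bound = max(LB1, LB2) = max(48, 52) = 52

52


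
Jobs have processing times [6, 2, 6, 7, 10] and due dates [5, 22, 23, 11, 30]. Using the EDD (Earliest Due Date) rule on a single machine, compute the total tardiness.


Sort by due date (EDD order): [(6, 5), (7, 11), (2, 22), (6, 23), (10, 30)]
Compute completion times and tardiness:
  Job 1: p=6, d=5, C=6, tardiness=max(0,6-5)=1
  Job 2: p=7, d=11, C=13, tardiness=max(0,13-11)=2
  Job 3: p=2, d=22, C=15, tardiness=max(0,15-22)=0
  Job 4: p=6, d=23, C=21, tardiness=max(0,21-23)=0
  Job 5: p=10, d=30, C=31, tardiness=max(0,31-30)=1
Total tardiness = 4

4


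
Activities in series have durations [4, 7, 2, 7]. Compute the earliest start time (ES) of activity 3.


Activity 3 starts after activities 1 through 2 complete.
Predecessor durations: [4, 7]
ES = 4 + 7 = 11

11


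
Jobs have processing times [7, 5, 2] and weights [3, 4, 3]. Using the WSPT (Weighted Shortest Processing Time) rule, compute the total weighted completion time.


Compute p/w ratios and sort ascending (WSPT): [(2, 3), (5, 4), (7, 3)]
Compute weighted completion times:
  Job (p=2,w=3): C=2, w*C=3*2=6
  Job (p=5,w=4): C=7, w*C=4*7=28
  Job (p=7,w=3): C=14, w*C=3*14=42
Total weighted completion time = 76

76


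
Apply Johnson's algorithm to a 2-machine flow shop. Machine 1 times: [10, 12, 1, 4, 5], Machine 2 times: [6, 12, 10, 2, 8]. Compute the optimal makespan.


Apply Johnson's rule:
  Group 1 (a <= b): [(3, 1, 10), (5, 5, 8), (2, 12, 12)]
  Group 2 (a > b): [(1, 10, 6), (4, 4, 2)]
Optimal job order: [3, 5, 2, 1, 4]
Schedule:
  Job 3: M1 done at 1, M2 done at 11
  Job 5: M1 done at 6, M2 done at 19
  Job 2: M1 done at 18, M2 done at 31
  Job 1: M1 done at 28, M2 done at 37
  Job 4: M1 done at 32, M2 done at 39
Makespan = 39

39


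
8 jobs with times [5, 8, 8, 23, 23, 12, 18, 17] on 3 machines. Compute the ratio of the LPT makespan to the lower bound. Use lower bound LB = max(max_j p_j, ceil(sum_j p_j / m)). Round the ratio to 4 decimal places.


LPT order: [23, 23, 18, 17, 12, 8, 8, 5]
Machine loads after assignment: [40, 39, 35]
LPT makespan = 40
Lower bound = max(max_job, ceil(total/3)) = max(23, 38) = 38
Ratio = 40 / 38 = 1.0526

1.0526


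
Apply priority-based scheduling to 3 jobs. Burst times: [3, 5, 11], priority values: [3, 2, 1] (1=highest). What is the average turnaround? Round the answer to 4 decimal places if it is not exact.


Sort by priority (ascending = highest first):
Order: [(1, 11), (2, 5), (3, 3)]
Completion times:
  Priority 1, burst=11, C=11
  Priority 2, burst=5, C=16
  Priority 3, burst=3, C=19
Average turnaround = 46/3 = 15.3333

15.3333


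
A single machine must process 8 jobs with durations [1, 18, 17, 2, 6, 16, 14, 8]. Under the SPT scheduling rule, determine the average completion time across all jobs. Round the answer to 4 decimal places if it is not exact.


Sort jobs by processing time (SPT order): [1, 2, 6, 8, 14, 16, 17, 18]
Compute completion times sequentially:
  Job 1: processing = 1, completes at 1
  Job 2: processing = 2, completes at 3
  Job 3: processing = 6, completes at 9
  Job 4: processing = 8, completes at 17
  Job 5: processing = 14, completes at 31
  Job 6: processing = 16, completes at 47
  Job 7: processing = 17, completes at 64
  Job 8: processing = 18, completes at 82
Sum of completion times = 254
Average completion time = 254/8 = 31.75

31.75


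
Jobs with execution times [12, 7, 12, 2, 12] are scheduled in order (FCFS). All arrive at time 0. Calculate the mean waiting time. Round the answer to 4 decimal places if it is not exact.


FCFS order (as given): [12, 7, 12, 2, 12]
Waiting times:
  Job 1: wait = 0
  Job 2: wait = 12
  Job 3: wait = 19
  Job 4: wait = 31
  Job 5: wait = 33
Sum of waiting times = 95
Average waiting time = 95/5 = 19.0

19.0


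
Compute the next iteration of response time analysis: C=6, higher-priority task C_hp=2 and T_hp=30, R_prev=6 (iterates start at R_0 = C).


R_next = C + ceil(R_prev / T_hp) * C_hp
ceil(6 / 30) = ceil(0.2) = 1
Interference = 1 * 2 = 2
R_next = 6 + 2 = 8

8


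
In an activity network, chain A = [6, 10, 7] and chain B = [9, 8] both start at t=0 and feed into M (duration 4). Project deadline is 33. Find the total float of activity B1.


Forward pass: ES(B1) = sum of predecessors on chain B = 0
EF = ES + duration = 0 + 9 = 9
Backward pass: LF(M) = deadline = 33; LS(M) = 33 - 4 = 29
LF(B1) = LS(M) - sum(successors on chain B) = 29 - 8 = 21
LS = LF - duration = 21 - 9 = 12
Total float = LS - ES = 12 - 0 = 12

12


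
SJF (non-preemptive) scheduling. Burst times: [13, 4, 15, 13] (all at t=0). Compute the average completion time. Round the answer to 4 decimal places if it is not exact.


SJF order (ascending): [4, 13, 13, 15]
Completion times:
  Job 1: burst=4, C=4
  Job 2: burst=13, C=17
  Job 3: burst=13, C=30
  Job 4: burst=15, C=45
Average completion = 96/4 = 24.0

24.0


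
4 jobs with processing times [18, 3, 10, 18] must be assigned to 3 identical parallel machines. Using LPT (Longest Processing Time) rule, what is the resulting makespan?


Sort jobs in decreasing order (LPT): [18, 18, 10, 3]
Assign each job to the least loaded machine:
  Machine 1: jobs [18], load = 18
  Machine 2: jobs [18], load = 18
  Machine 3: jobs [10, 3], load = 13
Makespan = max load = 18

18


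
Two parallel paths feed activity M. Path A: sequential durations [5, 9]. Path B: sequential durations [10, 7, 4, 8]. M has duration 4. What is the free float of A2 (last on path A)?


ES(A2) = sum of predecessors on chain A = 5
EF(A2) = ES + duration = 5 + 9 = 14
Successor of A2 is M. ES(M) = max(sum(A), sum(B)) = max(14, 29) = 29
Free float = ES(successor) - EF(current) = 29 - 14 = 15

15


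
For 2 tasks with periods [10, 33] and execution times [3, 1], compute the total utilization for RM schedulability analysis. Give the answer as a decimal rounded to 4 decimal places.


Compute individual utilizations (exact fractions):
  Task 1: C/T = 3/10 (approx. 0.3)
  Task 2: C/T = 1/33 (approx. 0.0303)
Total utilization U = 3/10 + 1/33 = 109/330
Rounded to 4 decimal places: U = 0.3303
RM (Liu & Layland) bound for 2 tasks = 0.828427; compare with U = 109/330 (approx. 0.330303)
U <= bound, so schedulable by RM sufficient condition.

0.3303


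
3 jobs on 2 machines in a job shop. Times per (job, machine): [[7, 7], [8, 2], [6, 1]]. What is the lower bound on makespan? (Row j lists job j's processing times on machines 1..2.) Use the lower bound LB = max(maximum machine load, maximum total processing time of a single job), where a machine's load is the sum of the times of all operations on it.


Machine loads:
  Machine 1: 7 + 8 + 6 = 21
  Machine 2: 7 + 2 + 1 = 10
Max machine load = 21
Job totals:
  Job 1: 14
  Job 2: 10
  Job 3: 7
Max job total = 14
Lower bound = max(21, 14) = 21

21


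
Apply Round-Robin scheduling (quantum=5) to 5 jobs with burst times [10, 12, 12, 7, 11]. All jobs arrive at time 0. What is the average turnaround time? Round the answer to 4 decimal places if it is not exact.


Time quantum = 5
Execution trace:
  J1 runs 5 units, time = 5
  J2 runs 5 units, time = 10
  J3 runs 5 units, time = 15
  J4 runs 5 units, time = 20
  J5 runs 5 units, time = 25
  J1 runs 5 units, time = 30
  J2 runs 5 units, time = 35
  J3 runs 5 units, time = 40
  J4 runs 2 units, time = 42
  J5 runs 5 units, time = 47
  J2 runs 2 units, time = 49
  J3 runs 2 units, time = 51
  J5 runs 1 units, time = 52
Finish times: [30, 49, 51, 42, 52]
Average turnaround = 224/5 = 44.8

44.8


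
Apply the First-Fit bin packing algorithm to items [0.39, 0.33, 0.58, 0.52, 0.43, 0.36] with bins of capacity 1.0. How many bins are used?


Place items sequentially using First-Fit:
  Item 0.39 -> new Bin 1
  Item 0.33 -> Bin 1 (now 0.72)
  Item 0.58 -> new Bin 2
  Item 0.52 -> new Bin 3
  Item 0.43 -> Bin 3 (now 0.95)
  Item 0.36 -> Bin 2 (now 0.94)
Total bins used = 3

3


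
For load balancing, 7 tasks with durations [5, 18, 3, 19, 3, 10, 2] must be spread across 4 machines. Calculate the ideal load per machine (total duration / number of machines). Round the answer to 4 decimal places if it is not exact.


Total processing time = 5 + 18 + 3 + 19 + 3 + 10 + 2 = 60
Number of machines = 4
Ideal balanced load = 60 / 4 = 15.0

15.0


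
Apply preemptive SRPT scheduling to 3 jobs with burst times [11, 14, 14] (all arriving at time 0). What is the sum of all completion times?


Since all jobs arrive at t=0, SRPT equals SPT ordering.
SPT order: [11, 14, 14]
Completion times:
  Job 1: p=11, C=11
  Job 2: p=14, C=25
  Job 3: p=14, C=39
Total completion time = 11 + 25 + 39 = 75

75


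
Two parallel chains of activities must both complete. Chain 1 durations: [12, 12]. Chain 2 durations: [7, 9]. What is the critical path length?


Path A total = 12 + 12 = 24
Path B total = 7 + 9 = 16
Critical path = longest path = max(24, 16) = 24

24


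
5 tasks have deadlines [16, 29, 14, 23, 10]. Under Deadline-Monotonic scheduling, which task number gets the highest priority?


Sort tasks by relative deadline (ascending):
  Task 5: deadline = 10
  Task 3: deadline = 14
  Task 1: deadline = 16
  Task 4: deadline = 23
  Task 2: deadline = 29
Priority order (highest first): [5, 3, 1, 4, 2]
Highest priority task = 5

5


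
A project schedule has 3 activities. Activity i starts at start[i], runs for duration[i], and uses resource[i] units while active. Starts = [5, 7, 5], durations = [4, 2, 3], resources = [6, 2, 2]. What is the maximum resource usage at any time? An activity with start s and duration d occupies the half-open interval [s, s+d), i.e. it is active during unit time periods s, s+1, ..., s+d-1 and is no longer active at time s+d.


Each activity i is active on [start_i, start_i + duration_i).
Compute total resource usage per time slot:
  t=0: active resources = [], total = 0
  t=1: active resources = [], total = 0
  t=2: active resources = [], total = 0
  t=3: active resources = [], total = 0
  t=4: active resources = [], total = 0
  t=5: active resources = [6, 2], total = 8
  t=6: active resources = [6, 2], total = 8
  t=7: active resources = [6, 2, 2], total = 10
  t=8: active resources = [6, 2], total = 8
Peak resource demand = 10

10
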